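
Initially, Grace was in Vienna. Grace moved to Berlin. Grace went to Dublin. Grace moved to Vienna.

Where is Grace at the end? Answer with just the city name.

Tracking Grace's location:
Start: Grace is in Vienna.
After move 1: Vienna -> Berlin. Grace is in Berlin.
After move 2: Berlin -> Dublin. Grace is in Dublin.
After move 3: Dublin -> Vienna. Grace is in Vienna.

Answer: Vienna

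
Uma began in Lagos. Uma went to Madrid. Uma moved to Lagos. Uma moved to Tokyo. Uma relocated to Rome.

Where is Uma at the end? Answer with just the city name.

Tracking Uma's location:
Start: Uma is in Lagos.
After move 1: Lagos -> Madrid. Uma is in Madrid.
After move 2: Madrid -> Lagos. Uma is in Lagos.
After move 3: Lagos -> Tokyo. Uma is in Tokyo.
After move 4: Tokyo -> Rome. Uma is in Rome.

Answer: Rome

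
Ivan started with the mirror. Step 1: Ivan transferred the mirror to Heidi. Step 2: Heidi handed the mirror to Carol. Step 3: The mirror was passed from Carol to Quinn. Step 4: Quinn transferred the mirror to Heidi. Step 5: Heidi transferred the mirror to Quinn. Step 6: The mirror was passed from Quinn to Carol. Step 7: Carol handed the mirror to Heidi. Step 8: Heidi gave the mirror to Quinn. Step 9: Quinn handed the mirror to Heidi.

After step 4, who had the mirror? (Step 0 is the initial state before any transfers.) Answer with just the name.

Tracking the mirror holder through step 4:
After step 0 (start): Ivan
After step 1: Heidi
After step 2: Carol
After step 3: Quinn
After step 4: Heidi

At step 4, the holder is Heidi.

Answer: Heidi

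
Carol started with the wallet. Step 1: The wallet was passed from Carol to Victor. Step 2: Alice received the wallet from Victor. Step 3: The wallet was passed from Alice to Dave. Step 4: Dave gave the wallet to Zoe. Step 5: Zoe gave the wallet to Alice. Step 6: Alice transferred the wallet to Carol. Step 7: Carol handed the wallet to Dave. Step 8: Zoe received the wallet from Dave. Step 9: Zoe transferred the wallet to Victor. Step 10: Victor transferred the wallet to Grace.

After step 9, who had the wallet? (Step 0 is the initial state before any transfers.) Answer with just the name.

Tracking the wallet holder through step 9:
After step 0 (start): Carol
After step 1: Victor
After step 2: Alice
After step 3: Dave
After step 4: Zoe
After step 5: Alice
After step 6: Carol
After step 7: Dave
After step 8: Zoe
After step 9: Victor

At step 9, the holder is Victor.

Answer: Victor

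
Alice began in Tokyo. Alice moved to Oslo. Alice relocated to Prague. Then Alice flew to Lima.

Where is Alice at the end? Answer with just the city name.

Tracking Alice's location:
Start: Alice is in Tokyo.
After move 1: Tokyo -> Oslo. Alice is in Oslo.
After move 2: Oslo -> Prague. Alice is in Prague.
After move 3: Prague -> Lima. Alice is in Lima.

Answer: Lima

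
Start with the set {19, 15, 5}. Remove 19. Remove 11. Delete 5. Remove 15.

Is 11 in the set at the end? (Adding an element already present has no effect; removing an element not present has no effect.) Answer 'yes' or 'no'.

Answer: no

Derivation:
Tracking the set through each operation:
Start: {15, 19, 5}
Event 1 (remove 19): removed. Set: {15, 5}
Event 2 (remove 11): not present, no change. Set: {15, 5}
Event 3 (remove 5): removed. Set: {15}
Event 4 (remove 15): removed. Set: {}

Final set: {} (size 0)
11 is NOT in the final set.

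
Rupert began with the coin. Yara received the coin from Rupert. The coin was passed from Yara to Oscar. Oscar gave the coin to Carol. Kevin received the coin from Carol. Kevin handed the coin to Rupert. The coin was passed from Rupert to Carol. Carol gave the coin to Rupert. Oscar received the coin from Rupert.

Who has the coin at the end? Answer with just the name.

Tracking the coin through each event:
Start: Rupert has the coin.
After event 1: Yara has the coin.
After event 2: Oscar has the coin.
After event 3: Carol has the coin.
After event 4: Kevin has the coin.
After event 5: Rupert has the coin.
After event 6: Carol has the coin.
After event 7: Rupert has the coin.
After event 8: Oscar has the coin.

Answer: Oscar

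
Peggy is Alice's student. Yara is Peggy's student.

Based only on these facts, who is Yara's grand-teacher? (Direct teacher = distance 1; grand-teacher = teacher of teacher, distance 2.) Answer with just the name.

Reconstructing the teacher chain from the given facts:
  Alice -> Peggy -> Yara
(each arrow means 'teacher of the next')
Positions in the chain (0 = top):
  position of Alice: 0
  position of Peggy: 1
  position of Yara: 2

Yara is at position 2; the grand-teacher is 2 steps up the chain, i.e. position 0: Alice.

Answer: Alice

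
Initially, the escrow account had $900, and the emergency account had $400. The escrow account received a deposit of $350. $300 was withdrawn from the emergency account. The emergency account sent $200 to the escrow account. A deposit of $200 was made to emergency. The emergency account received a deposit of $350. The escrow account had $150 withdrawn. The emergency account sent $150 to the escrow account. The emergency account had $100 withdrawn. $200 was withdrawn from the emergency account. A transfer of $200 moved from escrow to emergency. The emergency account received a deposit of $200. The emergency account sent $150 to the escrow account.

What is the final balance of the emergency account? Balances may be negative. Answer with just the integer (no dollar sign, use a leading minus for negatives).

Answer: 250

Derivation:
Tracking account balances step by step:
Start: escrow=900, emergency=400
Event 1 (deposit 350 to escrow): escrow: 900 + 350 = 1250. Balances: escrow=1250, emergency=400
Event 2 (withdraw 300 from emergency): emergency: 400 - 300 = 100. Balances: escrow=1250, emergency=100
Event 3 (transfer 200 emergency -> escrow): emergency: 100 - 200 = -100, escrow: 1250 + 200 = 1450. Balances: escrow=1450, emergency=-100
Event 4 (deposit 200 to emergency): emergency: -100 + 200 = 100. Balances: escrow=1450, emergency=100
Event 5 (deposit 350 to emergency): emergency: 100 + 350 = 450. Balances: escrow=1450, emergency=450
Event 6 (withdraw 150 from escrow): escrow: 1450 - 150 = 1300. Balances: escrow=1300, emergency=450
Event 7 (transfer 150 emergency -> escrow): emergency: 450 - 150 = 300, escrow: 1300 + 150 = 1450. Balances: escrow=1450, emergency=300
Event 8 (withdraw 100 from emergency): emergency: 300 - 100 = 200. Balances: escrow=1450, emergency=200
Event 9 (withdraw 200 from emergency): emergency: 200 - 200 = 0. Balances: escrow=1450, emergency=0
Event 10 (transfer 200 escrow -> emergency): escrow: 1450 - 200 = 1250, emergency: 0 + 200 = 200. Balances: escrow=1250, emergency=200
Event 11 (deposit 200 to emergency): emergency: 200 + 200 = 400. Balances: escrow=1250, emergency=400
Event 12 (transfer 150 emergency -> escrow): emergency: 400 - 150 = 250, escrow: 1250 + 150 = 1400. Balances: escrow=1400, emergency=250

Final balance of emergency: 250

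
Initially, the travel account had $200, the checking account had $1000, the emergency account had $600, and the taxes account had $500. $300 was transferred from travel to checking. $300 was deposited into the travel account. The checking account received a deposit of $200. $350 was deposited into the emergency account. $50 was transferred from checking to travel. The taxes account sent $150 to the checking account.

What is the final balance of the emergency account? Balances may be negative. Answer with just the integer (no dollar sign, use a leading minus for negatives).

Answer: 950

Derivation:
Tracking account balances step by step:
Start: travel=200, checking=1000, emergency=600, taxes=500
Event 1 (transfer 300 travel -> checking): travel: 200 - 300 = -100, checking: 1000 + 300 = 1300. Balances: travel=-100, checking=1300, emergency=600, taxes=500
Event 2 (deposit 300 to travel): travel: -100 + 300 = 200. Balances: travel=200, checking=1300, emergency=600, taxes=500
Event 3 (deposit 200 to checking): checking: 1300 + 200 = 1500. Balances: travel=200, checking=1500, emergency=600, taxes=500
Event 4 (deposit 350 to emergency): emergency: 600 + 350 = 950. Balances: travel=200, checking=1500, emergency=950, taxes=500
Event 5 (transfer 50 checking -> travel): checking: 1500 - 50 = 1450, travel: 200 + 50 = 250. Balances: travel=250, checking=1450, emergency=950, taxes=500
Event 6 (transfer 150 taxes -> checking): taxes: 500 - 150 = 350, checking: 1450 + 150 = 1600. Balances: travel=250, checking=1600, emergency=950, taxes=350

Final balance of emergency: 950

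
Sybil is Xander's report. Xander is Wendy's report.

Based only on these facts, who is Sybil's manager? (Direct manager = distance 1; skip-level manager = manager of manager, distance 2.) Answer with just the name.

Reconstructing the manager chain from the given facts:
  Wendy -> Xander -> Sybil
(each arrow means 'manager of the next')
Positions in the chain (0 = top):
  position of Wendy: 0
  position of Xander: 1
  position of Sybil: 2

Sybil is at position 2; the manager is 1 step up the chain, i.e. position 1: Xander.

Answer: Xander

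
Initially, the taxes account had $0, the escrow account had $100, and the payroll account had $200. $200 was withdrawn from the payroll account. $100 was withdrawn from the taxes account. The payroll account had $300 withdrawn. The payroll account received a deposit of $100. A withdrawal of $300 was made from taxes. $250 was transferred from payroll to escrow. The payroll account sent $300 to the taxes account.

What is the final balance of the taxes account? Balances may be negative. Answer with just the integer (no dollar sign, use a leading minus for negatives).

Tracking account balances step by step:
Start: taxes=0, escrow=100, payroll=200
Event 1 (withdraw 200 from payroll): payroll: 200 - 200 = 0. Balances: taxes=0, escrow=100, payroll=0
Event 2 (withdraw 100 from taxes): taxes: 0 - 100 = -100. Balances: taxes=-100, escrow=100, payroll=0
Event 3 (withdraw 300 from payroll): payroll: 0 - 300 = -300. Balances: taxes=-100, escrow=100, payroll=-300
Event 4 (deposit 100 to payroll): payroll: -300 + 100 = -200. Balances: taxes=-100, escrow=100, payroll=-200
Event 5 (withdraw 300 from taxes): taxes: -100 - 300 = -400. Balances: taxes=-400, escrow=100, payroll=-200
Event 6 (transfer 250 payroll -> escrow): payroll: -200 - 250 = -450, escrow: 100 + 250 = 350. Balances: taxes=-400, escrow=350, payroll=-450
Event 7 (transfer 300 payroll -> taxes): payroll: -450 - 300 = -750, taxes: -400 + 300 = -100. Balances: taxes=-100, escrow=350, payroll=-750

Final balance of taxes: -100

Answer: -100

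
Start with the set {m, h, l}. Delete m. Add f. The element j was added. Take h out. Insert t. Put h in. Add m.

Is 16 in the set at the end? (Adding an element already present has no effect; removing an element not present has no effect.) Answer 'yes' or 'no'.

Answer: no

Derivation:
Tracking the set through each operation:
Start: {h, l, m}
Event 1 (remove m): removed. Set: {h, l}
Event 2 (add f): added. Set: {f, h, l}
Event 3 (add j): added. Set: {f, h, j, l}
Event 4 (remove h): removed. Set: {f, j, l}
Event 5 (add t): added. Set: {f, j, l, t}
Event 6 (add h): added. Set: {f, h, j, l, t}
Event 7 (add m): added. Set: {f, h, j, l, m, t}

Final set: {f, h, j, l, m, t} (size 6)
16 is NOT in the final set.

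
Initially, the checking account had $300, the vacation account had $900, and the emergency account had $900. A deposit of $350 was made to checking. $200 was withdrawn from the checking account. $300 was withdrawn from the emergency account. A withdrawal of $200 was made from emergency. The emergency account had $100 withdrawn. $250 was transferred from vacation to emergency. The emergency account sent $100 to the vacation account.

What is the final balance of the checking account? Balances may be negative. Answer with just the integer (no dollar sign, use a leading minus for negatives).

Answer: 450

Derivation:
Tracking account balances step by step:
Start: checking=300, vacation=900, emergency=900
Event 1 (deposit 350 to checking): checking: 300 + 350 = 650. Balances: checking=650, vacation=900, emergency=900
Event 2 (withdraw 200 from checking): checking: 650 - 200 = 450. Balances: checking=450, vacation=900, emergency=900
Event 3 (withdraw 300 from emergency): emergency: 900 - 300 = 600. Balances: checking=450, vacation=900, emergency=600
Event 4 (withdraw 200 from emergency): emergency: 600 - 200 = 400. Balances: checking=450, vacation=900, emergency=400
Event 5 (withdraw 100 from emergency): emergency: 400 - 100 = 300. Balances: checking=450, vacation=900, emergency=300
Event 6 (transfer 250 vacation -> emergency): vacation: 900 - 250 = 650, emergency: 300 + 250 = 550. Balances: checking=450, vacation=650, emergency=550
Event 7 (transfer 100 emergency -> vacation): emergency: 550 - 100 = 450, vacation: 650 + 100 = 750. Balances: checking=450, vacation=750, emergency=450

Final balance of checking: 450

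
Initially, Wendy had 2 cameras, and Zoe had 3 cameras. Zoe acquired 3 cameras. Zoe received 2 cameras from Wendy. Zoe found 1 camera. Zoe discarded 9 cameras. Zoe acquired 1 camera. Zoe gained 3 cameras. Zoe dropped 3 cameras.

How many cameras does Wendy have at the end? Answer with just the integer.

Answer: 0

Derivation:
Tracking counts step by step:
Start: Wendy=2, Zoe=3
Event 1 (Zoe +3): Zoe: 3 -> 6. State: Wendy=2, Zoe=6
Event 2 (Wendy -> Zoe, 2): Wendy: 2 -> 0, Zoe: 6 -> 8. State: Wendy=0, Zoe=8
Event 3 (Zoe +1): Zoe: 8 -> 9. State: Wendy=0, Zoe=9
Event 4 (Zoe -9): Zoe: 9 -> 0. State: Wendy=0, Zoe=0
Event 5 (Zoe +1): Zoe: 0 -> 1. State: Wendy=0, Zoe=1
Event 6 (Zoe +3): Zoe: 1 -> 4. State: Wendy=0, Zoe=4
Event 7 (Zoe -3): Zoe: 4 -> 1. State: Wendy=0, Zoe=1

Wendy's final count: 0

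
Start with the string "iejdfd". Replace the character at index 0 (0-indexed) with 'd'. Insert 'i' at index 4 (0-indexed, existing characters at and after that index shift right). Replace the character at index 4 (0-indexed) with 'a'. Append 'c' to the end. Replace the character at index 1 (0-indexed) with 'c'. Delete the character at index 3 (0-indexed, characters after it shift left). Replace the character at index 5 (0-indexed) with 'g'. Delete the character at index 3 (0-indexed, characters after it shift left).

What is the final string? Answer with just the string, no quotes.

Answer: dcjfgc

Derivation:
Applying each edit step by step:
Start: "iejdfd"
Op 1 (replace idx 0: 'i' -> 'd'): "iejdfd" -> "dejdfd"
Op 2 (insert 'i' at idx 4): "dejdfd" -> "dejdifd"
Op 3 (replace idx 4: 'i' -> 'a'): "dejdifd" -> "dejdafd"
Op 4 (append 'c'): "dejdafd" -> "dejdafdc"
Op 5 (replace idx 1: 'e' -> 'c'): "dejdafdc" -> "dcjdafdc"
Op 6 (delete idx 3 = 'd'): "dcjdafdc" -> "dcjafdc"
Op 7 (replace idx 5: 'd' -> 'g'): "dcjafdc" -> "dcjafgc"
Op 8 (delete idx 3 = 'a'): "dcjafgc" -> "dcjfgc"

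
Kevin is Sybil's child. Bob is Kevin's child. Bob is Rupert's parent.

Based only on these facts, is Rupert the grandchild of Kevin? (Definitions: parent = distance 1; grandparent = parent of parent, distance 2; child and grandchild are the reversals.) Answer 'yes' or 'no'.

Reconstructing the parent chain from the given facts:
  Sybil -> Kevin -> Bob -> Rupert
(each arrow means 'parent of the next')
Positions in the chain (0 = top):
  position of Sybil: 0
  position of Kevin: 1
  position of Bob: 2
  position of Rupert: 3

Rupert is at position 3, Kevin is at position 1; signed distance (j - i) = -2.
'grandchild' requires j - i = -2. Actual distance is -2, so the relation HOLDS.

Answer: yes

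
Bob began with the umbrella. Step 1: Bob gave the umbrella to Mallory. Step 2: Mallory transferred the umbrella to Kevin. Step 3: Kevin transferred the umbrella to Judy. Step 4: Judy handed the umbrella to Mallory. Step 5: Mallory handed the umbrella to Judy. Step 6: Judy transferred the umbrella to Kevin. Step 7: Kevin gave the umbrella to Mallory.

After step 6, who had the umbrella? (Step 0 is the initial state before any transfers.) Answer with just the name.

Tracking the umbrella holder through step 6:
After step 0 (start): Bob
After step 1: Mallory
After step 2: Kevin
After step 3: Judy
After step 4: Mallory
After step 5: Judy
After step 6: Kevin

At step 6, the holder is Kevin.

Answer: Kevin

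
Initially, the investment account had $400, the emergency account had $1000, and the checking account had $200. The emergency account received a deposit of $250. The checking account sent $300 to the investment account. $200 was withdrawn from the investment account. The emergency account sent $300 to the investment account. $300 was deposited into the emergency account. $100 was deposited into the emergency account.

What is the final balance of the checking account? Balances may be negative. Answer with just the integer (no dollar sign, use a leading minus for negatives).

Tracking account balances step by step:
Start: investment=400, emergency=1000, checking=200
Event 1 (deposit 250 to emergency): emergency: 1000 + 250 = 1250. Balances: investment=400, emergency=1250, checking=200
Event 2 (transfer 300 checking -> investment): checking: 200 - 300 = -100, investment: 400 + 300 = 700. Balances: investment=700, emergency=1250, checking=-100
Event 3 (withdraw 200 from investment): investment: 700 - 200 = 500. Balances: investment=500, emergency=1250, checking=-100
Event 4 (transfer 300 emergency -> investment): emergency: 1250 - 300 = 950, investment: 500 + 300 = 800. Balances: investment=800, emergency=950, checking=-100
Event 5 (deposit 300 to emergency): emergency: 950 + 300 = 1250. Balances: investment=800, emergency=1250, checking=-100
Event 6 (deposit 100 to emergency): emergency: 1250 + 100 = 1350. Balances: investment=800, emergency=1350, checking=-100

Final balance of checking: -100

Answer: -100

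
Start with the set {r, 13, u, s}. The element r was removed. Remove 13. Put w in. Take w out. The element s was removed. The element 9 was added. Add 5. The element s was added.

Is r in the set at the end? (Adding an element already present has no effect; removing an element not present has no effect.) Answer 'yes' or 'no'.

Tracking the set through each operation:
Start: {13, r, s, u}
Event 1 (remove r): removed. Set: {13, s, u}
Event 2 (remove 13): removed. Set: {s, u}
Event 3 (add w): added. Set: {s, u, w}
Event 4 (remove w): removed. Set: {s, u}
Event 5 (remove s): removed. Set: {u}
Event 6 (add 9): added. Set: {9, u}
Event 7 (add 5): added. Set: {5, 9, u}
Event 8 (add s): added. Set: {5, 9, s, u}

Final set: {5, 9, s, u} (size 4)
r is NOT in the final set.

Answer: no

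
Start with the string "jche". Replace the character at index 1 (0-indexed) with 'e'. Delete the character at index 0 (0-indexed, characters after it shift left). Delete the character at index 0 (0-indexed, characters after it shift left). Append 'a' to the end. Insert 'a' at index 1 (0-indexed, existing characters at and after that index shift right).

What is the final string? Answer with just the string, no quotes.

Answer: haea

Derivation:
Applying each edit step by step:
Start: "jche"
Op 1 (replace idx 1: 'c' -> 'e'): "jche" -> "jehe"
Op 2 (delete idx 0 = 'j'): "jehe" -> "ehe"
Op 3 (delete idx 0 = 'e'): "ehe" -> "he"
Op 4 (append 'a'): "he" -> "hea"
Op 5 (insert 'a' at idx 1): "hea" -> "haea"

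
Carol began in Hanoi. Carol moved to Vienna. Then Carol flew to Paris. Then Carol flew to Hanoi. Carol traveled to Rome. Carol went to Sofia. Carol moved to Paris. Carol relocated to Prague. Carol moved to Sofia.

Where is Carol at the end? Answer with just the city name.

Answer: Sofia

Derivation:
Tracking Carol's location:
Start: Carol is in Hanoi.
After move 1: Hanoi -> Vienna. Carol is in Vienna.
After move 2: Vienna -> Paris. Carol is in Paris.
After move 3: Paris -> Hanoi. Carol is in Hanoi.
After move 4: Hanoi -> Rome. Carol is in Rome.
After move 5: Rome -> Sofia. Carol is in Sofia.
After move 6: Sofia -> Paris. Carol is in Paris.
After move 7: Paris -> Prague. Carol is in Prague.
After move 8: Prague -> Sofia. Carol is in Sofia.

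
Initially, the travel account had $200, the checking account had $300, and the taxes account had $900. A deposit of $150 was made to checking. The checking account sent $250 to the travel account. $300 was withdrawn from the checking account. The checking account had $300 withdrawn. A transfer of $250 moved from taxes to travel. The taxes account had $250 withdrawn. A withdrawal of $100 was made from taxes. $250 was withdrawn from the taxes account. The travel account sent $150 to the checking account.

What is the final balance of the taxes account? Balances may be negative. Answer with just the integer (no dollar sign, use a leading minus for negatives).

Answer: 50

Derivation:
Tracking account balances step by step:
Start: travel=200, checking=300, taxes=900
Event 1 (deposit 150 to checking): checking: 300 + 150 = 450. Balances: travel=200, checking=450, taxes=900
Event 2 (transfer 250 checking -> travel): checking: 450 - 250 = 200, travel: 200 + 250 = 450. Balances: travel=450, checking=200, taxes=900
Event 3 (withdraw 300 from checking): checking: 200 - 300 = -100. Balances: travel=450, checking=-100, taxes=900
Event 4 (withdraw 300 from checking): checking: -100 - 300 = -400. Balances: travel=450, checking=-400, taxes=900
Event 5 (transfer 250 taxes -> travel): taxes: 900 - 250 = 650, travel: 450 + 250 = 700. Balances: travel=700, checking=-400, taxes=650
Event 6 (withdraw 250 from taxes): taxes: 650 - 250 = 400. Balances: travel=700, checking=-400, taxes=400
Event 7 (withdraw 100 from taxes): taxes: 400 - 100 = 300. Balances: travel=700, checking=-400, taxes=300
Event 8 (withdraw 250 from taxes): taxes: 300 - 250 = 50. Balances: travel=700, checking=-400, taxes=50
Event 9 (transfer 150 travel -> checking): travel: 700 - 150 = 550, checking: -400 + 150 = -250. Balances: travel=550, checking=-250, taxes=50

Final balance of taxes: 50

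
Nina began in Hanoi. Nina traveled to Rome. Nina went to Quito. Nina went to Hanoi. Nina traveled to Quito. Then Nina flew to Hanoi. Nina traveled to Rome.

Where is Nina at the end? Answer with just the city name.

Answer: Rome

Derivation:
Tracking Nina's location:
Start: Nina is in Hanoi.
After move 1: Hanoi -> Rome. Nina is in Rome.
After move 2: Rome -> Quito. Nina is in Quito.
After move 3: Quito -> Hanoi. Nina is in Hanoi.
After move 4: Hanoi -> Quito. Nina is in Quito.
After move 5: Quito -> Hanoi. Nina is in Hanoi.
After move 6: Hanoi -> Rome. Nina is in Rome.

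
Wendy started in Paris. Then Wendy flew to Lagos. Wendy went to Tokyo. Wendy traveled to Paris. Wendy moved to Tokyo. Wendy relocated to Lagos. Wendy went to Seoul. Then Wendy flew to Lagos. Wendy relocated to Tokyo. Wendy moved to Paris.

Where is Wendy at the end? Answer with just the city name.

Tracking Wendy's location:
Start: Wendy is in Paris.
After move 1: Paris -> Lagos. Wendy is in Lagos.
After move 2: Lagos -> Tokyo. Wendy is in Tokyo.
After move 3: Tokyo -> Paris. Wendy is in Paris.
After move 4: Paris -> Tokyo. Wendy is in Tokyo.
After move 5: Tokyo -> Lagos. Wendy is in Lagos.
After move 6: Lagos -> Seoul. Wendy is in Seoul.
After move 7: Seoul -> Lagos. Wendy is in Lagos.
After move 8: Lagos -> Tokyo. Wendy is in Tokyo.
After move 9: Tokyo -> Paris. Wendy is in Paris.

Answer: Paris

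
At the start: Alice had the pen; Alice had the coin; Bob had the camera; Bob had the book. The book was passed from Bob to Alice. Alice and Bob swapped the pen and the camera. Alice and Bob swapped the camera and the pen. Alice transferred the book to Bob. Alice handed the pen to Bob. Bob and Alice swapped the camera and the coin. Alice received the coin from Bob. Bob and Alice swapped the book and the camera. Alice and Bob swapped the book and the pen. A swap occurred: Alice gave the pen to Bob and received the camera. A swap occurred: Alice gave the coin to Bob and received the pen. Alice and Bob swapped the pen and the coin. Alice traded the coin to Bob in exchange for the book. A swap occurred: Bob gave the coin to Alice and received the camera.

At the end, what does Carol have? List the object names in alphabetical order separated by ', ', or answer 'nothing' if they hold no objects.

Tracking all object holders:
Start: pen:Alice, coin:Alice, camera:Bob, book:Bob
Event 1 (give book: Bob -> Alice). State: pen:Alice, coin:Alice, camera:Bob, book:Alice
Event 2 (swap pen<->camera: now pen:Bob, camera:Alice). State: pen:Bob, coin:Alice, camera:Alice, book:Alice
Event 3 (swap camera<->pen: now camera:Bob, pen:Alice). State: pen:Alice, coin:Alice, camera:Bob, book:Alice
Event 4 (give book: Alice -> Bob). State: pen:Alice, coin:Alice, camera:Bob, book:Bob
Event 5 (give pen: Alice -> Bob). State: pen:Bob, coin:Alice, camera:Bob, book:Bob
Event 6 (swap camera<->coin: now camera:Alice, coin:Bob). State: pen:Bob, coin:Bob, camera:Alice, book:Bob
Event 7 (give coin: Bob -> Alice). State: pen:Bob, coin:Alice, camera:Alice, book:Bob
Event 8 (swap book<->camera: now book:Alice, camera:Bob). State: pen:Bob, coin:Alice, camera:Bob, book:Alice
Event 9 (swap book<->pen: now book:Bob, pen:Alice). State: pen:Alice, coin:Alice, camera:Bob, book:Bob
Event 10 (swap pen<->camera: now pen:Bob, camera:Alice). State: pen:Bob, coin:Alice, camera:Alice, book:Bob
Event 11 (swap coin<->pen: now coin:Bob, pen:Alice). State: pen:Alice, coin:Bob, camera:Alice, book:Bob
Event 12 (swap pen<->coin: now pen:Bob, coin:Alice). State: pen:Bob, coin:Alice, camera:Alice, book:Bob
Event 13 (swap coin<->book: now coin:Bob, book:Alice). State: pen:Bob, coin:Bob, camera:Alice, book:Alice
Event 14 (swap coin<->camera: now coin:Alice, camera:Bob). State: pen:Bob, coin:Alice, camera:Bob, book:Alice

Final state: pen:Bob, coin:Alice, camera:Bob, book:Alice
Carol holds: (nothing).

Answer: nothing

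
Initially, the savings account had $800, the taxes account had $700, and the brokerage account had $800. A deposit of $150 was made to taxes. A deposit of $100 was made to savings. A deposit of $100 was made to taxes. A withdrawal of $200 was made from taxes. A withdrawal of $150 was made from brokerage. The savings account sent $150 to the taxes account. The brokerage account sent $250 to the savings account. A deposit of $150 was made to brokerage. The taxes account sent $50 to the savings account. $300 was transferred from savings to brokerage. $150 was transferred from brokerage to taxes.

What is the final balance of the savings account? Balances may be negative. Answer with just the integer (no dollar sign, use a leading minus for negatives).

Answer: 750

Derivation:
Tracking account balances step by step:
Start: savings=800, taxes=700, brokerage=800
Event 1 (deposit 150 to taxes): taxes: 700 + 150 = 850. Balances: savings=800, taxes=850, brokerage=800
Event 2 (deposit 100 to savings): savings: 800 + 100 = 900. Balances: savings=900, taxes=850, brokerage=800
Event 3 (deposit 100 to taxes): taxes: 850 + 100 = 950. Balances: savings=900, taxes=950, brokerage=800
Event 4 (withdraw 200 from taxes): taxes: 950 - 200 = 750. Balances: savings=900, taxes=750, brokerage=800
Event 5 (withdraw 150 from brokerage): brokerage: 800 - 150 = 650. Balances: savings=900, taxes=750, brokerage=650
Event 6 (transfer 150 savings -> taxes): savings: 900 - 150 = 750, taxes: 750 + 150 = 900. Balances: savings=750, taxes=900, brokerage=650
Event 7 (transfer 250 brokerage -> savings): brokerage: 650 - 250 = 400, savings: 750 + 250 = 1000. Balances: savings=1000, taxes=900, brokerage=400
Event 8 (deposit 150 to brokerage): brokerage: 400 + 150 = 550. Balances: savings=1000, taxes=900, brokerage=550
Event 9 (transfer 50 taxes -> savings): taxes: 900 - 50 = 850, savings: 1000 + 50 = 1050. Balances: savings=1050, taxes=850, brokerage=550
Event 10 (transfer 300 savings -> brokerage): savings: 1050 - 300 = 750, brokerage: 550 + 300 = 850. Balances: savings=750, taxes=850, brokerage=850
Event 11 (transfer 150 brokerage -> taxes): brokerage: 850 - 150 = 700, taxes: 850 + 150 = 1000. Balances: savings=750, taxes=1000, brokerage=700

Final balance of savings: 750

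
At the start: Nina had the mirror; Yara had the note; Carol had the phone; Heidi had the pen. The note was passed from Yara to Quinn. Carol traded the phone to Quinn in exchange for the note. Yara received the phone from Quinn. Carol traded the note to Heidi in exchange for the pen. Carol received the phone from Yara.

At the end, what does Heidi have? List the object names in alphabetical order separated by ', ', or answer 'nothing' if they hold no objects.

Answer: note

Derivation:
Tracking all object holders:
Start: mirror:Nina, note:Yara, phone:Carol, pen:Heidi
Event 1 (give note: Yara -> Quinn). State: mirror:Nina, note:Quinn, phone:Carol, pen:Heidi
Event 2 (swap phone<->note: now phone:Quinn, note:Carol). State: mirror:Nina, note:Carol, phone:Quinn, pen:Heidi
Event 3 (give phone: Quinn -> Yara). State: mirror:Nina, note:Carol, phone:Yara, pen:Heidi
Event 4 (swap note<->pen: now note:Heidi, pen:Carol). State: mirror:Nina, note:Heidi, phone:Yara, pen:Carol
Event 5 (give phone: Yara -> Carol). State: mirror:Nina, note:Heidi, phone:Carol, pen:Carol

Final state: mirror:Nina, note:Heidi, phone:Carol, pen:Carol
Heidi holds: note.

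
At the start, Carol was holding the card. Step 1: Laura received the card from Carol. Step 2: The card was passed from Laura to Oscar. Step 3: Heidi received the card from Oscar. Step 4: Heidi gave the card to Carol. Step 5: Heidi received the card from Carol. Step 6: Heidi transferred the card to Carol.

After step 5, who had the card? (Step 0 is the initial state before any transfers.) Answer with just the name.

Answer: Heidi

Derivation:
Tracking the card holder through step 5:
After step 0 (start): Carol
After step 1: Laura
After step 2: Oscar
After step 3: Heidi
After step 4: Carol
After step 5: Heidi

At step 5, the holder is Heidi.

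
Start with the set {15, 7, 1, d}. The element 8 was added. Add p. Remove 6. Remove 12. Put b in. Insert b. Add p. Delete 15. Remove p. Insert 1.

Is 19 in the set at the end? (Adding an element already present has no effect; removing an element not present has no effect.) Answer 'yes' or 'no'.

Answer: no

Derivation:
Tracking the set through each operation:
Start: {1, 15, 7, d}
Event 1 (add 8): added. Set: {1, 15, 7, 8, d}
Event 2 (add p): added. Set: {1, 15, 7, 8, d, p}
Event 3 (remove 6): not present, no change. Set: {1, 15, 7, 8, d, p}
Event 4 (remove 12): not present, no change. Set: {1, 15, 7, 8, d, p}
Event 5 (add b): added. Set: {1, 15, 7, 8, b, d, p}
Event 6 (add b): already present, no change. Set: {1, 15, 7, 8, b, d, p}
Event 7 (add p): already present, no change. Set: {1, 15, 7, 8, b, d, p}
Event 8 (remove 15): removed. Set: {1, 7, 8, b, d, p}
Event 9 (remove p): removed. Set: {1, 7, 8, b, d}
Event 10 (add 1): already present, no change. Set: {1, 7, 8, b, d}

Final set: {1, 7, 8, b, d} (size 5)
19 is NOT in the final set.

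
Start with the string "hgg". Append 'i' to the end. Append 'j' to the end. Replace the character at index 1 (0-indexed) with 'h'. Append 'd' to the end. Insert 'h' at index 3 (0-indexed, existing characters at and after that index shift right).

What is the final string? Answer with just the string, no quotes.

Applying each edit step by step:
Start: "hgg"
Op 1 (append 'i'): "hgg" -> "hggi"
Op 2 (append 'j'): "hggi" -> "hggij"
Op 3 (replace idx 1: 'g' -> 'h'): "hggij" -> "hhgij"
Op 4 (append 'd'): "hhgij" -> "hhgijd"
Op 5 (insert 'h' at idx 3): "hhgijd" -> "hhghijd"

Answer: hhghijd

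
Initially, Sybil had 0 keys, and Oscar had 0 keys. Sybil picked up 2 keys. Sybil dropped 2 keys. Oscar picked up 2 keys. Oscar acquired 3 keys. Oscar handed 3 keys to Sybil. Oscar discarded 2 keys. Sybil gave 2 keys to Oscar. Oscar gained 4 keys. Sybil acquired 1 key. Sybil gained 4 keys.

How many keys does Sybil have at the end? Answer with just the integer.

Answer: 6

Derivation:
Tracking counts step by step:
Start: Sybil=0, Oscar=0
Event 1 (Sybil +2): Sybil: 0 -> 2. State: Sybil=2, Oscar=0
Event 2 (Sybil -2): Sybil: 2 -> 0. State: Sybil=0, Oscar=0
Event 3 (Oscar +2): Oscar: 0 -> 2. State: Sybil=0, Oscar=2
Event 4 (Oscar +3): Oscar: 2 -> 5. State: Sybil=0, Oscar=5
Event 5 (Oscar -> Sybil, 3): Oscar: 5 -> 2, Sybil: 0 -> 3. State: Sybil=3, Oscar=2
Event 6 (Oscar -2): Oscar: 2 -> 0. State: Sybil=3, Oscar=0
Event 7 (Sybil -> Oscar, 2): Sybil: 3 -> 1, Oscar: 0 -> 2. State: Sybil=1, Oscar=2
Event 8 (Oscar +4): Oscar: 2 -> 6. State: Sybil=1, Oscar=6
Event 9 (Sybil +1): Sybil: 1 -> 2. State: Sybil=2, Oscar=6
Event 10 (Sybil +4): Sybil: 2 -> 6. State: Sybil=6, Oscar=6

Sybil's final count: 6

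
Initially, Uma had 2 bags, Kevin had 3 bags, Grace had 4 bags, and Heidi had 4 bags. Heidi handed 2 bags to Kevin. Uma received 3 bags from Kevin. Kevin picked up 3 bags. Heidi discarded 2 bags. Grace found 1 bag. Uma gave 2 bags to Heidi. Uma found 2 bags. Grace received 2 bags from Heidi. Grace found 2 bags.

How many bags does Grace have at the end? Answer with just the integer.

Answer: 9

Derivation:
Tracking counts step by step:
Start: Uma=2, Kevin=3, Grace=4, Heidi=4
Event 1 (Heidi -> Kevin, 2): Heidi: 4 -> 2, Kevin: 3 -> 5. State: Uma=2, Kevin=5, Grace=4, Heidi=2
Event 2 (Kevin -> Uma, 3): Kevin: 5 -> 2, Uma: 2 -> 5. State: Uma=5, Kevin=2, Grace=4, Heidi=2
Event 3 (Kevin +3): Kevin: 2 -> 5. State: Uma=5, Kevin=5, Grace=4, Heidi=2
Event 4 (Heidi -2): Heidi: 2 -> 0. State: Uma=5, Kevin=5, Grace=4, Heidi=0
Event 5 (Grace +1): Grace: 4 -> 5. State: Uma=5, Kevin=5, Grace=5, Heidi=0
Event 6 (Uma -> Heidi, 2): Uma: 5 -> 3, Heidi: 0 -> 2. State: Uma=3, Kevin=5, Grace=5, Heidi=2
Event 7 (Uma +2): Uma: 3 -> 5. State: Uma=5, Kevin=5, Grace=5, Heidi=2
Event 8 (Heidi -> Grace, 2): Heidi: 2 -> 0, Grace: 5 -> 7. State: Uma=5, Kevin=5, Grace=7, Heidi=0
Event 9 (Grace +2): Grace: 7 -> 9. State: Uma=5, Kevin=5, Grace=9, Heidi=0

Grace's final count: 9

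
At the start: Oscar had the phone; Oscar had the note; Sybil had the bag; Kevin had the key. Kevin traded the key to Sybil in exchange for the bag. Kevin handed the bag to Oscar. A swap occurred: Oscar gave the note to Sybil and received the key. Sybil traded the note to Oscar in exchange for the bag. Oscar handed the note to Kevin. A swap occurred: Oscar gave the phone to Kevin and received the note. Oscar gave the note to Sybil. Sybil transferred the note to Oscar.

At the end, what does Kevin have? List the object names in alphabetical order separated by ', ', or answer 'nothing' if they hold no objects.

Tracking all object holders:
Start: phone:Oscar, note:Oscar, bag:Sybil, key:Kevin
Event 1 (swap key<->bag: now key:Sybil, bag:Kevin). State: phone:Oscar, note:Oscar, bag:Kevin, key:Sybil
Event 2 (give bag: Kevin -> Oscar). State: phone:Oscar, note:Oscar, bag:Oscar, key:Sybil
Event 3 (swap note<->key: now note:Sybil, key:Oscar). State: phone:Oscar, note:Sybil, bag:Oscar, key:Oscar
Event 4 (swap note<->bag: now note:Oscar, bag:Sybil). State: phone:Oscar, note:Oscar, bag:Sybil, key:Oscar
Event 5 (give note: Oscar -> Kevin). State: phone:Oscar, note:Kevin, bag:Sybil, key:Oscar
Event 6 (swap phone<->note: now phone:Kevin, note:Oscar). State: phone:Kevin, note:Oscar, bag:Sybil, key:Oscar
Event 7 (give note: Oscar -> Sybil). State: phone:Kevin, note:Sybil, bag:Sybil, key:Oscar
Event 8 (give note: Sybil -> Oscar). State: phone:Kevin, note:Oscar, bag:Sybil, key:Oscar

Final state: phone:Kevin, note:Oscar, bag:Sybil, key:Oscar
Kevin holds: phone.

Answer: phone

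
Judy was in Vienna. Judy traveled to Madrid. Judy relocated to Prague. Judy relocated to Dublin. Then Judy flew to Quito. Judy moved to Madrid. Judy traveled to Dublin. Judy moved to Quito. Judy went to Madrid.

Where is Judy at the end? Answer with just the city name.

Tracking Judy's location:
Start: Judy is in Vienna.
After move 1: Vienna -> Madrid. Judy is in Madrid.
After move 2: Madrid -> Prague. Judy is in Prague.
After move 3: Prague -> Dublin. Judy is in Dublin.
After move 4: Dublin -> Quito. Judy is in Quito.
After move 5: Quito -> Madrid. Judy is in Madrid.
After move 6: Madrid -> Dublin. Judy is in Dublin.
After move 7: Dublin -> Quito. Judy is in Quito.
After move 8: Quito -> Madrid. Judy is in Madrid.

Answer: Madrid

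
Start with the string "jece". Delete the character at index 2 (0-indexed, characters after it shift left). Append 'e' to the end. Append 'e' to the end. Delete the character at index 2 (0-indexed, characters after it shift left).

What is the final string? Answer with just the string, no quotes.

Applying each edit step by step:
Start: "jece"
Op 1 (delete idx 2 = 'c'): "jece" -> "jee"
Op 2 (append 'e'): "jee" -> "jeee"
Op 3 (append 'e'): "jeee" -> "jeeee"
Op 4 (delete idx 2 = 'e'): "jeeee" -> "jeee"

Answer: jeee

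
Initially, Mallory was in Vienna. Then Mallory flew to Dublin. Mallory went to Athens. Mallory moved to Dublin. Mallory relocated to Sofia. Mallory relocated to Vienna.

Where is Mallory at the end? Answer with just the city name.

Tracking Mallory's location:
Start: Mallory is in Vienna.
After move 1: Vienna -> Dublin. Mallory is in Dublin.
After move 2: Dublin -> Athens. Mallory is in Athens.
After move 3: Athens -> Dublin. Mallory is in Dublin.
After move 4: Dublin -> Sofia. Mallory is in Sofia.
After move 5: Sofia -> Vienna. Mallory is in Vienna.

Answer: Vienna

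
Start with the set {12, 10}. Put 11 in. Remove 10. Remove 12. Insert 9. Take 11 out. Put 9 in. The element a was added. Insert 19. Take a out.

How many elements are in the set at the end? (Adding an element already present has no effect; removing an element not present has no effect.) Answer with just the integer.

Tracking the set through each operation:
Start: {10, 12}
Event 1 (add 11): added. Set: {10, 11, 12}
Event 2 (remove 10): removed. Set: {11, 12}
Event 3 (remove 12): removed. Set: {11}
Event 4 (add 9): added. Set: {11, 9}
Event 5 (remove 11): removed. Set: {9}
Event 6 (add 9): already present, no change. Set: {9}
Event 7 (add a): added. Set: {9, a}
Event 8 (add 19): added. Set: {19, 9, a}
Event 9 (remove a): removed. Set: {19, 9}

Final set: {19, 9} (size 2)

Answer: 2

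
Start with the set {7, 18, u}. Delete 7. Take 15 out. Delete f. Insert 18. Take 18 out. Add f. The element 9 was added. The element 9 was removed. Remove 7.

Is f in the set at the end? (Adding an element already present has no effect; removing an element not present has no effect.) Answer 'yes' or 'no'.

Tracking the set through each operation:
Start: {18, 7, u}
Event 1 (remove 7): removed. Set: {18, u}
Event 2 (remove 15): not present, no change. Set: {18, u}
Event 3 (remove f): not present, no change. Set: {18, u}
Event 4 (add 18): already present, no change. Set: {18, u}
Event 5 (remove 18): removed. Set: {u}
Event 6 (add f): added. Set: {f, u}
Event 7 (add 9): added. Set: {9, f, u}
Event 8 (remove 9): removed. Set: {f, u}
Event 9 (remove 7): not present, no change. Set: {f, u}

Final set: {f, u} (size 2)
f is in the final set.

Answer: yes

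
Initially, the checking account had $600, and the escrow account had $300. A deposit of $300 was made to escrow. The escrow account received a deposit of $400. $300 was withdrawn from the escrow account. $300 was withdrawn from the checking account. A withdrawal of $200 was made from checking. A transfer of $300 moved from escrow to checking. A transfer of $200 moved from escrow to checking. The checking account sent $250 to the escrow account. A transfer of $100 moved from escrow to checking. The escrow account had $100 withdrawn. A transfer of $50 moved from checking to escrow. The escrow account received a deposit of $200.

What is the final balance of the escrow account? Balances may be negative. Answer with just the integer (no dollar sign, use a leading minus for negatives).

Answer: 500

Derivation:
Tracking account balances step by step:
Start: checking=600, escrow=300
Event 1 (deposit 300 to escrow): escrow: 300 + 300 = 600. Balances: checking=600, escrow=600
Event 2 (deposit 400 to escrow): escrow: 600 + 400 = 1000. Balances: checking=600, escrow=1000
Event 3 (withdraw 300 from escrow): escrow: 1000 - 300 = 700. Balances: checking=600, escrow=700
Event 4 (withdraw 300 from checking): checking: 600 - 300 = 300. Balances: checking=300, escrow=700
Event 5 (withdraw 200 from checking): checking: 300 - 200 = 100. Balances: checking=100, escrow=700
Event 6 (transfer 300 escrow -> checking): escrow: 700 - 300 = 400, checking: 100 + 300 = 400. Balances: checking=400, escrow=400
Event 7 (transfer 200 escrow -> checking): escrow: 400 - 200 = 200, checking: 400 + 200 = 600. Balances: checking=600, escrow=200
Event 8 (transfer 250 checking -> escrow): checking: 600 - 250 = 350, escrow: 200 + 250 = 450. Balances: checking=350, escrow=450
Event 9 (transfer 100 escrow -> checking): escrow: 450 - 100 = 350, checking: 350 + 100 = 450. Balances: checking=450, escrow=350
Event 10 (withdraw 100 from escrow): escrow: 350 - 100 = 250. Balances: checking=450, escrow=250
Event 11 (transfer 50 checking -> escrow): checking: 450 - 50 = 400, escrow: 250 + 50 = 300. Balances: checking=400, escrow=300
Event 12 (deposit 200 to escrow): escrow: 300 + 200 = 500. Balances: checking=400, escrow=500

Final balance of escrow: 500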